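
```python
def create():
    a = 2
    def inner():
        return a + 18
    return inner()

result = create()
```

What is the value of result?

Step 1: create() defines a = 2.
Step 2: inner() reads a = 2 from enclosing scope, returns 2 + 18 = 20.
Step 3: result = 20

The answer is 20.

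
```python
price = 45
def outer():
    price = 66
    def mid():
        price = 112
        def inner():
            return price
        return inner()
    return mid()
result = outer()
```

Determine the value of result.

Step 1: Three levels of shadowing: global 45, outer 66, mid 112.
Step 2: inner() finds price = 112 in enclosing mid() scope.
Step 3: result = 112

The answer is 112.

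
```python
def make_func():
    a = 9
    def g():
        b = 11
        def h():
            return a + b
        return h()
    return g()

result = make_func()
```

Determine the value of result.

Step 1: make_func() defines a = 9. g() defines b = 11.
Step 2: h() accesses both from enclosing scopes: a = 9, b = 11.
Step 3: result = 9 + 11 = 20

The answer is 20.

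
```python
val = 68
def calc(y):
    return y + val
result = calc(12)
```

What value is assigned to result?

Step 1: val = 68 is defined globally.
Step 2: calc(12) uses parameter y = 12 and looks up val from global scope = 68.
Step 3: result = 12 + 68 = 80

The answer is 80.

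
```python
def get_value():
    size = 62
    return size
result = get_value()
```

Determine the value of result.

Step 1: get_value() defines size = 62 in its local scope.
Step 2: return size finds the local variable size = 62.
Step 3: result = 62

The answer is 62.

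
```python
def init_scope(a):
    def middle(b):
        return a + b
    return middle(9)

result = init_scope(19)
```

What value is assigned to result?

Step 1: init_scope(19) passes a = 19.
Step 2: middle(9) has b = 9, reads a = 19 from enclosing.
Step 3: result = 19 + 9 = 28

The answer is 28.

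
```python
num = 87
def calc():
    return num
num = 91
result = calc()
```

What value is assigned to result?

Step 1: num is first set to 87, then reassigned to 91.
Step 2: calc() is called after the reassignment, so it looks up the current global num = 91.
Step 3: result = 91

The answer is 91.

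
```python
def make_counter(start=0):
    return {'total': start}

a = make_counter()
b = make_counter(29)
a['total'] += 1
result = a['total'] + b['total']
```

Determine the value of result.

Step 1: make_counter() returns a new dict each call (immutable default 0).
Step 2: a = {'total': 0}, b = {'total': 29}.
Step 3: a['total'] += 1 = 1. result = 1 + 29 = 30

The answer is 30.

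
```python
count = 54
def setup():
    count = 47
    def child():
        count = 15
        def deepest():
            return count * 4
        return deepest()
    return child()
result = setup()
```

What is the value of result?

Step 1: deepest() looks up count through LEGB: not local, finds count = 15 in enclosing child().
Step 2: Returns 15 * 4 = 60.
Step 3: result = 60

The answer is 60.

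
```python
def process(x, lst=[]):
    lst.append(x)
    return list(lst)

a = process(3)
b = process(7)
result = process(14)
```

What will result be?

Step 1: Default list is shared. list() creates copies for return values.
Step 2: Internal list grows: [3] -> [3, 7] -> [3, 7, 14].
Step 3: result = [3, 7, 14]

The answer is [3, 7, 14].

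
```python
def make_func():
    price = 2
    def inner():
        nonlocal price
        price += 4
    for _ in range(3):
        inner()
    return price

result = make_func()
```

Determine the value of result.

Step 1: price = 2.
Step 2: inner() is called 3 times in a loop, each adding 4 via nonlocal.
Step 3: price = 2 + 4 * 3 = 14

The answer is 14.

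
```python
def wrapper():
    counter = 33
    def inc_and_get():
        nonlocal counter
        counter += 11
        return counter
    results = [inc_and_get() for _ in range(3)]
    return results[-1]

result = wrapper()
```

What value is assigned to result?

Step 1: counter = 33.
Step 2: Three calls to inc_and_get(), each adding 11.
Step 3: Last value = 33 + 11 * 3 = 66

The answer is 66.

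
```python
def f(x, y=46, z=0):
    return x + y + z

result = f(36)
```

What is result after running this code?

Step 1: f(36) uses defaults y = 46, z = 0.
Step 2: Returns 36 + 46 + 0 = 82.
Step 3: result = 82

The answer is 82.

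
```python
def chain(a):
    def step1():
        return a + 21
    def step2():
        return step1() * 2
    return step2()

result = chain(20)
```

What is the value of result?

Step 1: chain(20) captures a = 20.
Step 2: step2() calls step1() which returns 20 + 21 = 41.
Step 3: step2() returns 41 * 2 = 82

The answer is 82.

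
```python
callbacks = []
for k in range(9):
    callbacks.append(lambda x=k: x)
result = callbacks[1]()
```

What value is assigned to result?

Step 1: Default argument x=k captures k's value at each iteration.
Step 2: callbacks[1] captured x = 1 when k was 1.
Step 3: result = 1

The answer is 1.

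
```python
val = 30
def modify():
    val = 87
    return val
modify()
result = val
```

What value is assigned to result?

Step 1: Global val = 30.
Step 2: modify() creates local val = 87 (shadow, not modification).
Step 3: After modify() returns, global val is unchanged. result = 30

The answer is 30.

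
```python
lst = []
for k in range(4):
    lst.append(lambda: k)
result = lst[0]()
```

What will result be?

Step 1: The loop creates 4 lambdas, all referencing the same variable k.
Step 2: After the loop, k = 3 (final value).
Step 3: lst[0]() looks up k at call time and finds 3. This is the late binding gotcha. result = 3

The answer is 3.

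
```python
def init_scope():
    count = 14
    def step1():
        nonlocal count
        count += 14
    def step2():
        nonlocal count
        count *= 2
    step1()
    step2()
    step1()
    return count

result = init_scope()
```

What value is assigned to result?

Step 1: count = 14.
Step 2: step1(): count = 14 + 14 = 28.
Step 3: step2(): count = 28 * 2 = 56.
Step 4: step1(): count = 56 + 14 = 70. result = 70

The answer is 70.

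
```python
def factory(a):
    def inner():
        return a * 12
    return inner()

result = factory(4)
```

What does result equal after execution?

Step 1: factory(4) binds parameter a = 4.
Step 2: inner() accesses a = 4 from enclosing scope.
Step 3: result = 4 * 12 = 48

The answer is 48.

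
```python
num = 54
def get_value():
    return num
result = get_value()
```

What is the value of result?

Step 1: num = 54 is defined in the global scope.
Step 2: get_value() looks up num. No local num exists, so Python checks the global scope via LEGB rule and finds num = 54.
Step 3: result = 54

The answer is 54.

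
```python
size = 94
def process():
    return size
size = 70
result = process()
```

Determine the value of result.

Step 1: size is first set to 94, then reassigned to 70.
Step 2: process() is called after the reassignment, so it looks up the current global size = 70.
Step 3: result = 70

The answer is 70.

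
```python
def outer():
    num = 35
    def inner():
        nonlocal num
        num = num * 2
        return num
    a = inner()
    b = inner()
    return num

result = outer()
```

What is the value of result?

Step 1: num starts at 35.
Step 2: First inner(): num = 35 * 2 = 70.
Step 3: Second inner(): num = 70 * 2 = 140.
Step 4: result = 140

The answer is 140.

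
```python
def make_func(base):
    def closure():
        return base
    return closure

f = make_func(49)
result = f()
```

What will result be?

Step 1: make_func(49) creates closure capturing base = 49.
Step 2: f() returns the captured base = 49.
Step 3: result = 49

The answer is 49.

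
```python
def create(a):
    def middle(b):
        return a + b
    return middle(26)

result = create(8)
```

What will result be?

Step 1: create(8) passes a = 8.
Step 2: middle(26) has b = 26, reads a = 8 from enclosing.
Step 3: result = 8 + 26 = 34

The answer is 34.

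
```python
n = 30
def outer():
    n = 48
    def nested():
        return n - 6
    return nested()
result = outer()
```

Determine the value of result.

Step 1: outer() shadows global n with n = 48.
Step 2: nested() finds n = 48 in enclosing scope, computes 48 - 6 = 42.
Step 3: result = 42

The answer is 42.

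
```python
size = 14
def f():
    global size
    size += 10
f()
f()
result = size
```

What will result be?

Step 1: size = 14.
Step 2: First f(): size = 14 + 10 = 24.
Step 3: Second f(): size = 24 + 10 = 34. result = 34

The answer is 34.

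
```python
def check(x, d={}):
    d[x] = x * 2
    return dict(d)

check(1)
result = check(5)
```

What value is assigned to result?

Step 1: Mutable default dict is shared across calls.
Step 2: First call adds 1: 2. Second call adds 5: 10.
Step 3: result = {1: 2, 5: 10}

The answer is {1: 2, 5: 10}.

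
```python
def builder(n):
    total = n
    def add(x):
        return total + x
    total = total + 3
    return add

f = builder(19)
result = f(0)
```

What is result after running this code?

Step 1: builder(19) sets total = 19, then total = 19 + 3 = 22.
Step 2: Closures capture by reference, so add sees total = 22.
Step 3: f(0) returns 22 + 0 = 22

The answer is 22.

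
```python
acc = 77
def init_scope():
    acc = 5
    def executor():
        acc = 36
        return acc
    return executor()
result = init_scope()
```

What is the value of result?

Step 1: Three scopes define acc: global (77), init_scope (5), executor (36).
Step 2: executor() has its own local acc = 36, which shadows both enclosing and global.
Step 3: result = 36 (local wins in LEGB)

The answer is 36.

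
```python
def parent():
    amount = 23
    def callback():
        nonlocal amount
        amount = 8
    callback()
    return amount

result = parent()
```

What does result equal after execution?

Step 1: parent() sets amount = 23.
Step 2: callback() uses nonlocal to reassign amount = 8.
Step 3: result = 8

The answer is 8.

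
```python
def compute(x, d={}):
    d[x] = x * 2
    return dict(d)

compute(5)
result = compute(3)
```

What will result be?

Step 1: Mutable default dict is shared across calls.
Step 2: First call adds 5: 10. Second call adds 3: 6.
Step 3: result = {5: 10, 3: 6}

The answer is {5: 10, 3: 6}.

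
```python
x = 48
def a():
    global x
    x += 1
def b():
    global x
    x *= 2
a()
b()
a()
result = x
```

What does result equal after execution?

Step 1: x = 48.
Step 2: a(): x = 48 + 1 = 49.
Step 3: b(): x = 49 * 2 = 98.
Step 4: a(): x = 98 + 1 = 99

The answer is 99.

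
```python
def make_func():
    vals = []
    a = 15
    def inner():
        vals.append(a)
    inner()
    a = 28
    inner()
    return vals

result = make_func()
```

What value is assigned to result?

Step 1: a = 15. inner() appends current a to vals.
Step 2: First inner(): appends 15. Then a = 28.
Step 3: Second inner(): appends 28 (closure sees updated a). result = [15, 28]

The answer is [15, 28].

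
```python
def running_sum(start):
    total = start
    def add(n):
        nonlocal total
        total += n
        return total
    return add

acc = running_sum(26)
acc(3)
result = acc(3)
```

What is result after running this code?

Step 1: running_sum(26) creates closure with total = 26.
Step 2: First acc(3): total = 26 + 3 = 29.
Step 3: Second acc(3): total = 29 + 3 = 32. result = 32

The answer is 32.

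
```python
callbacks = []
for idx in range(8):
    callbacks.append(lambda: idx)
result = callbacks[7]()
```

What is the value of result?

Step 1: The loop creates 8 lambdas, all referencing the same variable idx.
Step 2: After the loop, idx = 7 (final value).
Step 3: callbacks[7]() looks up idx at call time and finds 7. This is the late binding gotcha. result = 7

The answer is 7.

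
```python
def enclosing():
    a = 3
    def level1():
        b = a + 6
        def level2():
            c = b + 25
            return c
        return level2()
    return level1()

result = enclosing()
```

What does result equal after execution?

Step 1: a = 3. b = a + 6 = 9.
Step 2: c = b + 25 = 9 + 25 = 34.
Step 3: result = 34

The answer is 34.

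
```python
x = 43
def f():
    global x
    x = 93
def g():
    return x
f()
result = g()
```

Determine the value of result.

Step 1: x = 43.
Step 2: f() sets global x = 93.
Step 3: g() reads global x = 93. result = 93

The answer is 93.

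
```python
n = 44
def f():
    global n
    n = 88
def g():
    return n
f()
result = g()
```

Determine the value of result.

Step 1: n = 44.
Step 2: f() sets global n = 88.
Step 3: g() reads global n = 88. result = 88

The answer is 88.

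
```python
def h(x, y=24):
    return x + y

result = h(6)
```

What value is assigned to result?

Step 1: h(6) uses default y = 24.
Step 2: Returns 6 + 24 = 30.
Step 3: result = 30

The answer is 30.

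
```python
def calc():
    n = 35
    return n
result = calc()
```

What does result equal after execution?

Step 1: calc() defines n = 35 in its local scope.
Step 2: return n finds the local variable n = 35.
Step 3: result = 35

The answer is 35.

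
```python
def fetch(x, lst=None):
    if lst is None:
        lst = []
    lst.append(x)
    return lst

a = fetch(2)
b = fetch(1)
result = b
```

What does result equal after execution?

Step 1: None default with guard creates a NEW list each call.
Step 2: a = [2] (fresh list). b = [1] (another fresh list).
Step 3: result = [1] (this is the fix for mutable default)

The answer is [1].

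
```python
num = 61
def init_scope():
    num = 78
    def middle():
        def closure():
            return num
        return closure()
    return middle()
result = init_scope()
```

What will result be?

Step 1: init_scope() defines num = 78. middle() and closure() have no local num.
Step 2: closure() checks local (none), enclosing middle() (none), enclosing init_scope() and finds num = 78.
Step 3: result = 78

The answer is 78.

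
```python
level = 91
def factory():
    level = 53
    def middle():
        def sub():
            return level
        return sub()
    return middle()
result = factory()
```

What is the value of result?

Step 1: factory() defines level = 53. middle() and sub() have no local level.
Step 2: sub() checks local (none), enclosing middle() (none), enclosing factory() and finds level = 53.
Step 3: result = 53

The answer is 53.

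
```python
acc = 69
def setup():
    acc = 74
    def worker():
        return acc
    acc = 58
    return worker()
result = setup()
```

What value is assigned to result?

Step 1: setup() sets acc = 74, then later acc = 58.
Step 2: worker() is called after acc is reassigned to 58. Closures capture variables by reference, not by value.
Step 3: result = 58

The answer is 58.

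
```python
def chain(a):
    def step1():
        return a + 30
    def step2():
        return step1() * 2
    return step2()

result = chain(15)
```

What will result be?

Step 1: chain(15) captures a = 15.
Step 2: step2() calls step1() which returns 15 + 30 = 45.
Step 3: step2() returns 45 * 2 = 90

The answer is 90.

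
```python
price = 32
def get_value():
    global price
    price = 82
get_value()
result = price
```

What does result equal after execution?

Step 1: price = 32 globally.
Step 2: get_value() declares global price and sets it to 82.
Step 3: After get_value(), global price = 82. result = 82

The answer is 82.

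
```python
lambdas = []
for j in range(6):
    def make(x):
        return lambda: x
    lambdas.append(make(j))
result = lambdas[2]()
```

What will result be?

Step 1: make(j) creates a new scope capturing x = j at call time.
Step 2: lambdas[2] = make(2), so its lambda captures x = 2.
Step 3: result = 2 (closure factory fixes late binding)

The answer is 2.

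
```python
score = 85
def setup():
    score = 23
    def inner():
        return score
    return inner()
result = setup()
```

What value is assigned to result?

Step 1: score = 85 globally, but setup() defines score = 23 locally.
Step 2: inner() looks up score. Not in local scope, so checks enclosing scope (setup) and finds score = 23.
Step 3: result = 23

The answer is 23.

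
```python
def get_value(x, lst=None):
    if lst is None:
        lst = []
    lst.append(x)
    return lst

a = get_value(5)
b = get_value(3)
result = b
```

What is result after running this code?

Step 1: None default with guard creates a NEW list each call.
Step 2: a = [5] (fresh list). b = [3] (another fresh list).
Step 3: result = [3] (this is the fix for mutable default)

The answer is [3].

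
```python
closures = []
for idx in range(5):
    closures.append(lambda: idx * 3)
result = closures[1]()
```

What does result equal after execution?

Step 1: All lambdas reference the same variable idx (late binding).
Step 2: After the loop, idx = 4. Every lambda returns idx * 3.
Step 3: closures[1]() = 4 * 3 = 12

The answer is 12.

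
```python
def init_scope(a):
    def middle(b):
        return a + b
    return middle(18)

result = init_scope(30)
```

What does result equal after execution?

Step 1: init_scope(30) passes a = 30.
Step 2: middle(18) has b = 18, reads a = 30 from enclosing.
Step 3: result = 30 + 18 = 48

The answer is 48.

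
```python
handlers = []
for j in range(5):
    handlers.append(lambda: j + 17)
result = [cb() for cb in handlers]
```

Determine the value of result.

Step 1: All lambdas capture j by reference. After the loop, j = 4.
Step 2: Each call returns 4 + 17 = 21.
Step 3: result = [21, 21, 21, 21, 21]

The answer is [21, 21, 21, 21, 21].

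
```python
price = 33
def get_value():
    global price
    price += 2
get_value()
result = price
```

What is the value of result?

Step 1: price = 33 globally.
Step 2: get_value() modifies global price: price += 2 = 35.
Step 3: result = 35

The answer is 35.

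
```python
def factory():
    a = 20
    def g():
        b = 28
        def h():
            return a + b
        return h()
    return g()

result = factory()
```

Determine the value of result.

Step 1: factory() defines a = 20. g() defines b = 28.
Step 2: h() accesses both from enclosing scopes: a = 20, b = 28.
Step 3: result = 20 + 28 = 48

The answer is 48.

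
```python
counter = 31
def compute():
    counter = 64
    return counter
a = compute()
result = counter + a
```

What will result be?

Step 1: Global counter = 31. compute() returns local counter = 64.
Step 2: a = 64. Global counter still = 31.
Step 3: result = 31 + 64 = 95

The answer is 95.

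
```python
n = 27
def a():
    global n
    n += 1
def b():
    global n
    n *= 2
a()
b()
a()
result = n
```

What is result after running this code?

Step 1: n = 27.
Step 2: a(): n = 27 + 1 = 28.
Step 3: b(): n = 28 * 2 = 56.
Step 4: a(): n = 56 + 1 = 57

The answer is 57.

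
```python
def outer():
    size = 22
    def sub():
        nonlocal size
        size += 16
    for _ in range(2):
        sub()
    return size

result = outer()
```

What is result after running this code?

Step 1: size = 22.
Step 2: sub() is called 2 times in a loop, each adding 16 via nonlocal.
Step 3: size = 22 + 16 * 2 = 54

The answer is 54.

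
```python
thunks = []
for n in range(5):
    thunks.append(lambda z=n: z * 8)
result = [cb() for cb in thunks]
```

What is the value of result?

Step 1: Default arg z=n captures n at each iteration.
Step 2: thunks[k] has z defaulting to k, returns k * 8.
Step 3: result = [0, 8, 16, 24, 32]

The answer is [0, 8, 16, 24, 32].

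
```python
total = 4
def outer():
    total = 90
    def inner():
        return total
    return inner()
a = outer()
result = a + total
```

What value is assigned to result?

Step 1: outer() has local total = 90. inner() reads from enclosing.
Step 2: outer() returns 90. Global total = 4 unchanged.
Step 3: result = 90 + 4 = 94

The answer is 94.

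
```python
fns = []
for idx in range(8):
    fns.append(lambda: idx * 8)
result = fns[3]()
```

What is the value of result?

Step 1: All lambdas reference the same variable idx (late binding).
Step 2: After the loop, idx = 7. Every lambda returns idx * 8.
Step 3: fns[3]() = 7 * 8 = 56

The answer is 56.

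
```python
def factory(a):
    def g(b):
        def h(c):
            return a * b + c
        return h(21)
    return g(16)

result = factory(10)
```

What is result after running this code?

Step 1: a = 10, b = 16, c = 21.
Step 2: h() computes a * b + c = 10 * 16 + 21 = 181.
Step 3: result = 181

The answer is 181.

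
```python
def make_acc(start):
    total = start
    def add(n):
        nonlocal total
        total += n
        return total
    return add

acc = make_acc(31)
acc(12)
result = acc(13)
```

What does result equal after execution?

Step 1: make_acc(31) creates closure with total = 31.
Step 2: First acc(12): total = 31 + 12 = 43.
Step 3: Second acc(13): total = 43 + 13 = 56. result = 56

The answer is 56.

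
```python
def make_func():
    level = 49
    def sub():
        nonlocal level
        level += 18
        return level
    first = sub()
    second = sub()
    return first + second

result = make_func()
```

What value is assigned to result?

Step 1: level starts at 49.
Step 2: First call: level = 49 + 18 = 67, returns 67.
Step 3: Second call: level = 67 + 18 = 85, returns 85.
Step 4: result = 67 + 85 = 152

The answer is 152.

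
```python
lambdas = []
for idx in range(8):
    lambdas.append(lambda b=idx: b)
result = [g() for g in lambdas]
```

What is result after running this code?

Step 1: Default arg b=idx captures idx at each iteration.
Step 2: Each lambda has its own default: 0, 1, ..., 7.
Step 3: result = [0, 1, 2, 3, 4, 5, 6, 7]

The answer is [0, 1, 2, 3, 4, 5, 6, 7].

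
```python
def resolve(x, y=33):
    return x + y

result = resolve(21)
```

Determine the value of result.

Step 1: resolve(21) uses default y = 33.
Step 2: Returns 21 + 33 = 54.
Step 3: result = 54

The answer is 54.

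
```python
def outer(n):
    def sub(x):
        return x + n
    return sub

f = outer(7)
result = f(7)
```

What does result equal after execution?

Step 1: outer(7) creates a closure that captures n = 7.
Step 2: f(7) calls the closure with x = 7, returning 7 + 7 = 14.
Step 3: result = 14

The answer is 14.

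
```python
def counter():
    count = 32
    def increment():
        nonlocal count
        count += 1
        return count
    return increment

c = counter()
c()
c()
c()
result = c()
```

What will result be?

Step 1: counter() creates closure with count = 32.
Step 2: Each c() call increments count via nonlocal. After 4 calls: 32 + 4 = 36.
Step 3: result = 36

The answer is 36.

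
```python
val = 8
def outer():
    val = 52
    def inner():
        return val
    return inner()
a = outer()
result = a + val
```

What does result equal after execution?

Step 1: outer() has local val = 52. inner() reads from enclosing.
Step 2: outer() returns 52. Global val = 8 unchanged.
Step 3: result = 52 + 8 = 60

The answer is 60.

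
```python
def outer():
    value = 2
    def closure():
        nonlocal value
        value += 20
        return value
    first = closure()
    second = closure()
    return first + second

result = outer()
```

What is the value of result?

Step 1: value starts at 2.
Step 2: First call: value = 2 + 20 = 22, returns 22.
Step 3: Second call: value = 22 + 20 = 42, returns 42.
Step 4: result = 22 + 42 = 64

The answer is 64.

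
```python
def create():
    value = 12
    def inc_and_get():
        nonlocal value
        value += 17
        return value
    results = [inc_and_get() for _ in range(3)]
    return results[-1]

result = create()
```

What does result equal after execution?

Step 1: value = 12.
Step 2: Three calls to inc_and_get(), each adding 17.
Step 3: Last value = 12 + 17 * 3 = 63

The answer is 63.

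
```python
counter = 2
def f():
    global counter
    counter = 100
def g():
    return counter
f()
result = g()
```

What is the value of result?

Step 1: counter = 2.
Step 2: f() sets global counter = 100.
Step 3: g() reads global counter = 100. result = 100

The answer is 100.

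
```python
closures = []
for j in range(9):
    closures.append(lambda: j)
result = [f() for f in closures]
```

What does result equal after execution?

Step 1: All 9 lambdas share the same variable j.
Step 2: After the loop, j = 8.
Step 3: Each call returns 8. result = [8, 8, 8, 8, 8, 8, 8, 8, 8]

The answer is [8, 8, 8, 8, 8, 8, 8, 8, 8].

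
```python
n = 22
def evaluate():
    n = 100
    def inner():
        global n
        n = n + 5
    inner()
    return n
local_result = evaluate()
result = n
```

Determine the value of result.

Step 1: Global n = 22. evaluate() creates local n = 100.
Step 2: inner() declares global n and adds 5: global n = 22 + 5 = 27.
Step 3: evaluate() returns its local n = 100 (unaffected by inner).
Step 4: result = global n = 27

The answer is 27.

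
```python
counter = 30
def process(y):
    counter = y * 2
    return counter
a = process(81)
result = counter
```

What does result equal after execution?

Step 1: Global counter = 30.
Step 2: process(81) creates local counter = 81 * 2 = 162.
Step 3: Global counter unchanged because no global keyword. result = 30

The answer is 30.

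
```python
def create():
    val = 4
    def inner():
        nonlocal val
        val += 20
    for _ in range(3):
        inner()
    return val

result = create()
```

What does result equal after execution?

Step 1: val = 4.
Step 2: inner() is called 3 times in a loop, each adding 20 via nonlocal.
Step 3: val = 4 + 20 * 3 = 64

The answer is 64.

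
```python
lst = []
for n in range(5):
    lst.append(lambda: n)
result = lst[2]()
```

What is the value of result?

Step 1: The loop creates 5 lambdas, all referencing the same variable n.
Step 2: After the loop, n = 4 (final value).
Step 3: lst[2]() looks up n at call time and finds 4. This is the late binding gotcha. result = 4

The answer is 4.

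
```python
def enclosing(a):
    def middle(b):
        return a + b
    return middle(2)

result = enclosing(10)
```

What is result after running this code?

Step 1: enclosing(10) passes a = 10.
Step 2: middle(2) has b = 2, reads a = 10 from enclosing.
Step 3: result = 10 + 2 = 12

The answer is 12.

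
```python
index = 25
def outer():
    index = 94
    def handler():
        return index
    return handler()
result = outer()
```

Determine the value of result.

Step 1: index = 25 globally, but outer() defines index = 94 locally.
Step 2: handler() looks up index. Not in local scope, so checks enclosing scope (outer) and finds index = 94.
Step 3: result = 94

The answer is 94.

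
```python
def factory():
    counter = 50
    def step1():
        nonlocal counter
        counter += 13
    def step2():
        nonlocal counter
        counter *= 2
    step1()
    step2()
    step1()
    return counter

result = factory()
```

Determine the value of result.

Step 1: counter = 50.
Step 2: step1(): counter = 50 + 13 = 63.
Step 3: step2(): counter = 63 * 2 = 126.
Step 4: step1(): counter = 126 + 13 = 139. result = 139

The answer is 139.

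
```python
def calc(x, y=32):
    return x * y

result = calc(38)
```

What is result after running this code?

Step 1: calc(38) uses default y = 32.
Step 2: Returns 38 * 32 = 1216.
Step 3: result = 1216

The answer is 1216.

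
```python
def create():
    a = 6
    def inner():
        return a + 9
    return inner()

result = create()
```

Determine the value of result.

Step 1: create() defines a = 6.
Step 2: inner() reads a = 6 from enclosing scope, returns 6 + 9 = 15.
Step 3: result = 15

The answer is 15.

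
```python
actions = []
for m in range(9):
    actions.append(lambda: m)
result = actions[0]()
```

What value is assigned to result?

Step 1: The loop creates 9 lambdas, all referencing the same variable m.
Step 2: After the loop, m = 8 (final value).
Step 3: actions[0]() looks up m at call time and finds 8. This is the late binding gotcha. result = 8

The answer is 8.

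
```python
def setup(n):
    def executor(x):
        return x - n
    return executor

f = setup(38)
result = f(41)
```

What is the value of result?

Step 1: setup(38) creates a closure capturing n = 38.
Step 2: f(41) computes 41 - 38 = 3.
Step 3: result = 3

The answer is 3.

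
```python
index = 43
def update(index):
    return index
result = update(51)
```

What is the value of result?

Step 1: Global index = 43.
Step 2: update(51) takes parameter index = 51, which shadows the global.
Step 3: result = 51

The answer is 51.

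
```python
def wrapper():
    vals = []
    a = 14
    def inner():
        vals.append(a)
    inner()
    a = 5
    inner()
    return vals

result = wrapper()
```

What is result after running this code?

Step 1: a = 14. inner() appends current a to vals.
Step 2: First inner(): appends 14. Then a = 5.
Step 3: Second inner(): appends 5 (closure sees updated a). result = [14, 5]

The answer is [14, 5].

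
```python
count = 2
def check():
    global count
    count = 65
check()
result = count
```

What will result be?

Step 1: count = 2 globally.
Step 2: check() declares global count and sets it to 65.
Step 3: After check(), global count = 65. result = 65

The answer is 65.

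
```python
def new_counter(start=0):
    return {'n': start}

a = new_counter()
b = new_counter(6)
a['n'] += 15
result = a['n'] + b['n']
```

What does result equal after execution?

Step 1: new_counter() returns a new dict each call (immutable default 0).
Step 2: a = {'n': 0}, b = {'n': 6}.
Step 3: a['n'] += 15 = 15. result = 15 + 6 = 21

The answer is 21.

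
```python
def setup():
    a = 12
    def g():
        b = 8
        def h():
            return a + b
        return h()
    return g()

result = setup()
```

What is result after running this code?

Step 1: setup() defines a = 12. g() defines b = 8.
Step 2: h() accesses both from enclosing scopes: a = 12, b = 8.
Step 3: result = 12 + 8 = 20

The answer is 20.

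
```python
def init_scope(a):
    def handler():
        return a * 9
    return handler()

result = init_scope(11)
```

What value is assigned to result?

Step 1: init_scope(11) binds parameter a = 11.
Step 2: handler() accesses a = 11 from enclosing scope.
Step 3: result = 11 * 9 = 99

The answer is 99.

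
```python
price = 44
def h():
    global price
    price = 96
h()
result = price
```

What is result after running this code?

Step 1: price = 44 globally.
Step 2: h() declares global price and sets it to 96.
Step 3: After h(), global price = 96. result = 96

The answer is 96.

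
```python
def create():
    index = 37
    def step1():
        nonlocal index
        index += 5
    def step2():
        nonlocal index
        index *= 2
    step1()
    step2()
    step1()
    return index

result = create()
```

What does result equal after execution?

Step 1: index = 37.
Step 2: step1(): index = 37 + 5 = 42.
Step 3: step2(): index = 42 * 2 = 84.
Step 4: step1(): index = 84 + 5 = 89. result = 89

The answer is 89.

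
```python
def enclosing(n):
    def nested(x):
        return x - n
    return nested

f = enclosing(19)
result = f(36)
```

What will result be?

Step 1: enclosing(19) creates a closure capturing n = 19.
Step 2: f(36) computes 36 - 19 = 17.
Step 3: result = 17

The answer is 17.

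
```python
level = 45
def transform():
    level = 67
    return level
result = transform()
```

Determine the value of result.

Step 1: Global level = 45.
Step 2: transform() creates local level = 67, shadowing the global.
Step 3: Returns local level = 67. result = 67

The answer is 67.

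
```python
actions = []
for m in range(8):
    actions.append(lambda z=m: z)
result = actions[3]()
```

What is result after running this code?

Step 1: Default argument z=m captures m's value at each iteration.
Step 2: actions[3] captured z = 3 when m was 3.
Step 3: result = 3

The answer is 3.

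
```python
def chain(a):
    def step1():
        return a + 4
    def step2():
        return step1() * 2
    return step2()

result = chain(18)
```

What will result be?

Step 1: chain(18) captures a = 18.
Step 2: step2() calls step1() which returns 18 + 4 = 22.
Step 3: step2() returns 22 * 2 = 44

The answer is 44.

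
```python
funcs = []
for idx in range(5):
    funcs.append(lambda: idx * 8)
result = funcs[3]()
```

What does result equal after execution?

Step 1: All lambdas reference the same variable idx (late binding).
Step 2: After the loop, idx = 4. Every lambda returns idx * 8.
Step 3: funcs[3]() = 4 * 8 = 32

The answer is 32.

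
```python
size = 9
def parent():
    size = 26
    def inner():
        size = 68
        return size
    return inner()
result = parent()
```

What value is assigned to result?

Step 1: Three scopes define size: global (9), parent (26), inner (68).
Step 2: inner() has its own local size = 68, which shadows both enclosing and global.
Step 3: result = 68 (local wins in LEGB)

The answer is 68.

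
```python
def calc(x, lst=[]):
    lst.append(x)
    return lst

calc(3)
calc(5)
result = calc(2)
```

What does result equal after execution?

Step 1: Mutable default argument gotcha! The list [] is created once.
Step 2: Each call appends to the SAME list: [3], [3, 5], [3, 5, 2].
Step 3: result = [3, 5, 2]

The answer is [3, 5, 2].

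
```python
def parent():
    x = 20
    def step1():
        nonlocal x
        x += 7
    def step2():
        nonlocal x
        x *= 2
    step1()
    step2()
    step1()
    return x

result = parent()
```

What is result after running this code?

Step 1: x = 20.
Step 2: step1(): x = 20 + 7 = 27.
Step 3: step2(): x = 27 * 2 = 54.
Step 4: step1(): x = 54 + 7 = 61. result = 61

The answer is 61.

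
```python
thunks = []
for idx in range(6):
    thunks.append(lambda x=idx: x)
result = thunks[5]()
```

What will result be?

Step 1: Default argument x=idx captures idx's value at each iteration.
Step 2: thunks[5] captured x = 5 when idx was 5.
Step 3: result = 5

The answer is 5.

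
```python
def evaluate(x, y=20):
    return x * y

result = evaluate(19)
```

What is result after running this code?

Step 1: evaluate(19) uses default y = 20.
Step 2: Returns 19 * 20 = 380.
Step 3: result = 380

The answer is 380.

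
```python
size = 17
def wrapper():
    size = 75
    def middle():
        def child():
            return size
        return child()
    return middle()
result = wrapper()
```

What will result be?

Step 1: wrapper() defines size = 75. middle() and child() have no local size.
Step 2: child() checks local (none), enclosing middle() (none), enclosing wrapper() and finds size = 75.
Step 3: result = 75

The answer is 75.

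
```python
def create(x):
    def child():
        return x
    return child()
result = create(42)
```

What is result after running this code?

Step 1: create(42) binds parameter x = 42.
Step 2: child() looks up x in enclosing scope and finds the parameter x = 42.
Step 3: result = 42

The answer is 42.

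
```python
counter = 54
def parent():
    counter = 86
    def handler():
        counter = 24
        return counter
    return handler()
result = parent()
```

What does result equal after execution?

Step 1: Three scopes define counter: global (54), parent (86), handler (24).
Step 2: handler() has its own local counter = 24, which shadows both enclosing and global.
Step 3: result = 24 (local wins in LEGB)

The answer is 24.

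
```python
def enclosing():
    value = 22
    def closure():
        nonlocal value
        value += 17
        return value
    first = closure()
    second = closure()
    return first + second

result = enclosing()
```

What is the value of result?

Step 1: value starts at 22.
Step 2: First call: value = 22 + 17 = 39, returns 39.
Step 3: Second call: value = 39 + 17 = 56, returns 56.
Step 4: result = 39 + 56 = 95

The answer is 95.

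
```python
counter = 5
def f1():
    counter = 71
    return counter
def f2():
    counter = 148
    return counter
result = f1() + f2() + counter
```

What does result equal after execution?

Step 1: Each function shadows global counter with its own local.
Step 2: f1() returns 71, f2() returns 148.
Step 3: Global counter = 5 is unchanged. result = 71 + 148 + 5 = 224

The answer is 224.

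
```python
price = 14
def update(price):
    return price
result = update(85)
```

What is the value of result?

Step 1: Global price = 14.
Step 2: update(85) takes parameter price = 85, which shadows the global.
Step 3: result = 85

The answer is 85.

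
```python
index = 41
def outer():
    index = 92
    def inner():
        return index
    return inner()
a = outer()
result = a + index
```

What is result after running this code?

Step 1: outer() has local index = 92. inner() reads from enclosing.
Step 2: outer() returns 92. Global index = 41 unchanged.
Step 3: result = 92 + 41 = 133

The answer is 133.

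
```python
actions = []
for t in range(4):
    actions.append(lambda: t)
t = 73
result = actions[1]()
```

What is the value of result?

Step 1: Lambdas capture the variable t by reference, not by value.
Step 2: After the loop, t is reassigned to 73.
Step 3: actions[1]() looks up the current t = 73. result = 73

The answer is 73.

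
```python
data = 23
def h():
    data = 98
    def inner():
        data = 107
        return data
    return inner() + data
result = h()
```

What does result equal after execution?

Step 1: h() has local data = 98. inner() has local data = 107.
Step 2: inner() returns its local data = 107.
Step 3: h() returns 107 + its own data (98) = 205

The answer is 205.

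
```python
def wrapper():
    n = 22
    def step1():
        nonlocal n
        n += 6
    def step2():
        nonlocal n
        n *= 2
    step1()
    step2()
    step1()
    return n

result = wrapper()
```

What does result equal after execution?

Step 1: n = 22.
Step 2: step1(): n = 22 + 6 = 28.
Step 3: step2(): n = 28 * 2 = 56.
Step 4: step1(): n = 56 + 6 = 62. result = 62

The answer is 62.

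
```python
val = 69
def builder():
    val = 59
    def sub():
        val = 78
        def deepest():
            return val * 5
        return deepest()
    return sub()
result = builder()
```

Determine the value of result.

Step 1: deepest() looks up val through LEGB: not local, finds val = 78 in enclosing sub().
Step 2: Returns 78 * 5 = 390.
Step 3: result = 390

The answer is 390.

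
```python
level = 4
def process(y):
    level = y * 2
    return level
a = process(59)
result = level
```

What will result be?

Step 1: Global level = 4.
Step 2: process(59) creates local level = 59 * 2 = 118.
Step 3: Global level unchanged because no global keyword. result = 4

The answer is 4.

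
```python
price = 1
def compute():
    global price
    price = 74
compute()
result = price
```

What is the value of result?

Step 1: price = 1 globally.
Step 2: compute() declares global price and sets it to 74.
Step 3: After compute(), global price = 74. result = 74

The answer is 74.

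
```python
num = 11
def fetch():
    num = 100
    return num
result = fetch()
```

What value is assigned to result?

Step 1: Global num = 11.
Step 2: fetch() creates local num = 100, shadowing the global.
Step 3: Returns local num = 100. result = 100

The answer is 100.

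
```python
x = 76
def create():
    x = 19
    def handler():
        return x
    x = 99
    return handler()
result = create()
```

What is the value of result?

Step 1: create() sets x = 19, then later x = 99.
Step 2: handler() is called after x is reassigned to 99. Closures capture variables by reference, not by value.
Step 3: result = 99

The answer is 99.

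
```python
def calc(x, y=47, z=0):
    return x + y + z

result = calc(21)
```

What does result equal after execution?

Step 1: calc(21) uses defaults y = 47, z = 0.
Step 2: Returns 21 + 47 + 0 = 68.
Step 3: result = 68

The answer is 68.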